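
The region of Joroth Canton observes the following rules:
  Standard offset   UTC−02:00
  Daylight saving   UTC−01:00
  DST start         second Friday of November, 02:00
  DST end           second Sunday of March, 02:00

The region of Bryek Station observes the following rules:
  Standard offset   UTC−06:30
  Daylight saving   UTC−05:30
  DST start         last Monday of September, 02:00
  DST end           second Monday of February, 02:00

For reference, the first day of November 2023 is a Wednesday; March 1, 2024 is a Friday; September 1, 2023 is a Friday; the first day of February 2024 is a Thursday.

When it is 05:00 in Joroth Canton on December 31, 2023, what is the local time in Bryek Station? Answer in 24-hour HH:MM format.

00:30

1 November 2023 is a Wednesday, so the first Friday is November 3 and the second is November 10.
1 March 2024 is a Friday, so the first Sunday is March 3 and the second is March 10.
December 31, 2023 falls between 10 November 2023 and 10 March 2024, so daylight saving is in effect and Joroth Canton is at UTC−01:00.
05:00 Joroth Canton + 1h = 06:00 UTC.
1 September 2023 is a Friday, so Mondays fall on 4, 11, 18, 25; the last is September 25.
1 February 2024 is a Thursday, so the first Monday is February 5 and the second is February 12.
At the standard offset (UTC−06:30), 06:00 UTC − 6h30m = 23:30 Bryek Station standard time (rolling into the previous day, 30 December 2023).
Daylight saving runs 25 September 2023 – 12 February 2024; the standard-time date in Bryek Station, December 30, 2023, is inside that window, so Bryek Station is at UTC−05:30.
06:00 UTC − 5h30m = 00:30 Bryek Station.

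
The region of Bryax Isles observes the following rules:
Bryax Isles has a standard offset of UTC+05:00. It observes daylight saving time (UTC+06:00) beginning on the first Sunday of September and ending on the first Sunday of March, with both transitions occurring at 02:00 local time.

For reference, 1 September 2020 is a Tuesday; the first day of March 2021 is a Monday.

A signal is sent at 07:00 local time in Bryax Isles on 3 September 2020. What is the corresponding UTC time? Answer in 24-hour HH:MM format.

1 September 2020 is a Tuesday, so the first Sunday is September 6.
1 March 2021 is a Monday, so the first Sunday is March 7.
Daylight saving runs 6 September 2020 – 7 March 2021; 3 September 2020 is outside that window, so Bryax Isles is on standard time at UTC+05:00.
07:00 local − 5h = 02:00 UTC.

02:00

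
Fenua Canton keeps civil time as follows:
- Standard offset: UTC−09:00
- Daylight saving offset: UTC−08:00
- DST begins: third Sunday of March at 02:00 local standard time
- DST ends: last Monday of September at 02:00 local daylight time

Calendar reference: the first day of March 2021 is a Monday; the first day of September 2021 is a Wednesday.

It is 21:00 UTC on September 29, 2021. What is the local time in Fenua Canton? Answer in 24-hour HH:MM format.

12:00

1 March 2021 is a Monday, so the first Sunday is March 7 and the third is March 21.
1 September 2021 is a Wednesday, so Mondays fall on 6, 13, 20, 27; the last is September 27.
At the standard offset (UTC−09:00), 21:00 UTC − 9h = 12:00 Fenua Canton standard time.
Daylight saving runs 21 March – 27 September; the standard-time date in Fenua Canton, September 29, 2021, is outside that window, so Fenua Canton is on standard time at UTC−09:00.
21:00 UTC − 9h = 12:00 local.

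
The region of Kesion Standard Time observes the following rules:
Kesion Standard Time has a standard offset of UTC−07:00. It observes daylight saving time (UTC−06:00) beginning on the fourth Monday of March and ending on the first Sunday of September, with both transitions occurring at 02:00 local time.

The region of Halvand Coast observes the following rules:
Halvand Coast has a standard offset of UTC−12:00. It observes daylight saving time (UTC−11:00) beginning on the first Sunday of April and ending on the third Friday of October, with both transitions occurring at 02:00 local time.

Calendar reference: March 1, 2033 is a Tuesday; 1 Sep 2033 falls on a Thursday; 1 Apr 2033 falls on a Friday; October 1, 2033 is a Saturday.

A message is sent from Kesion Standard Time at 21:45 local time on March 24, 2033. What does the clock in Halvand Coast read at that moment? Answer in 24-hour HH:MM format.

16:45

1 March 2033 is a Tuesday, so the first Monday is March 7 and the fourth is March 28.
1 September 2033 is a Thursday, so the first Sunday is September 4.
March 24, 2033 is outside the daylight-saving period (28 March – 4 September), so Kesion Standard Time is on standard time, UTC−07:00.
21:45 Kesion Standard Time + 7h = 04:45 UTC (rolling into the next day, 25 March 2033).
1 April 2033 is a Friday, so the first Sunday is April 3.
1 October 2033 is a Saturday, so the first Friday is October 7 and the third is October 21.
At the standard offset (UTC−12:00), 04:45 UTC − 12h = 16:45 Halvand Coast standard time (rolling into the previous day, 24 March 2033).
Daylight saving runs 3 April – 21 October; the standard-time date in Halvand Coast, March 24, 2033, is outside that window, so Halvand Coast is on standard time at UTC−12:00.
04:45 UTC − 12h = 16:45 Halvand Coast (rolling into the previous day, 24 March 2033).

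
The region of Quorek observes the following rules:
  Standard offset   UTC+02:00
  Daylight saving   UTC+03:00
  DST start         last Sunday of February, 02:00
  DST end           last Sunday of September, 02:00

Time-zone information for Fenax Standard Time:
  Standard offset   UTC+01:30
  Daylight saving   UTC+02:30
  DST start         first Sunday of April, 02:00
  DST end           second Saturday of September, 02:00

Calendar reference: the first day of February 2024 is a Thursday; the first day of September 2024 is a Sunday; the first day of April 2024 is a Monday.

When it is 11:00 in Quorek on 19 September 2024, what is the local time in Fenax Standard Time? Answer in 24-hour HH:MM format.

1 February 2024 is a Thursday, so Sundays fall on 4, 11, 18, 25; the last is February 25.
1 September 2024 is a Sunday, so Sundays fall on 1, 8, 15, 22, 29; the last is September 29.
Daylight saving runs 25 February – 29 September; 19 September 2024 is inside that window, so Quorek is at UTC+03:00.
11:00 Quorek − 3h = 08:00 UTC.
1 April 2024 is a Monday, so the first Sunday is April 7.
1 September 2024 is a Sunday, so the first Saturday is September 7 and the second is September 14.
At the standard offset (UTC+01:30), 08:00 UTC + 1h30m = 09:30 Fenax Standard Time standard time.
Daylight saving runs 7 April – 14 September; the standard-time date in Fenax Standard Time, 19 September 2024, is outside that window, so Fenax Standard Time is on standard time at UTC+01:30.
08:00 UTC + 1h30m = 09:30 Fenax Standard Time.

09:30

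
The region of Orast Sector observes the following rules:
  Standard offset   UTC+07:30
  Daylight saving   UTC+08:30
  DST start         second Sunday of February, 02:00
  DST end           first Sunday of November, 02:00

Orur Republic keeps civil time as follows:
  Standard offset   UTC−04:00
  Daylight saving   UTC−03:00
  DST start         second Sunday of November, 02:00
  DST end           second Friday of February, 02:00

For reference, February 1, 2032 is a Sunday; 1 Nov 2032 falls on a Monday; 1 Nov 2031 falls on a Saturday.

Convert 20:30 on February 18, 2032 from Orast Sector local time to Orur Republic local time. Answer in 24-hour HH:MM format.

08:00

1 February 2032 is a Sunday, so the first Sunday is February 1 and the second is February 8.
1 November 2032 is a Monday, so the first Sunday is November 7.
Daylight saving runs 8 February – 7 November; February 18, 2032 is inside that window, so Orast Sector is at UTC+08:30.
20:30 Orast Sector − 8h30m = 12:00 UTC.
1 November 2031 is a Saturday, so the first Sunday is November 2 and the second is November 9.
1 February 2032 is a Sunday, so the first Friday is February 6 and the second is February 13.
At the standard offset (UTC−04:00), 12:00 UTC − 4h = 08:00 Orur Republic standard time.
The standard-time date in Orur Republic, February 18, 2032, is outside the daylight-saving period (9 November 2031 – 13 February 2032), so Orur Republic is on standard time, UTC−04:00.
12:00 UTC − 4h = 08:00 Orur Republic.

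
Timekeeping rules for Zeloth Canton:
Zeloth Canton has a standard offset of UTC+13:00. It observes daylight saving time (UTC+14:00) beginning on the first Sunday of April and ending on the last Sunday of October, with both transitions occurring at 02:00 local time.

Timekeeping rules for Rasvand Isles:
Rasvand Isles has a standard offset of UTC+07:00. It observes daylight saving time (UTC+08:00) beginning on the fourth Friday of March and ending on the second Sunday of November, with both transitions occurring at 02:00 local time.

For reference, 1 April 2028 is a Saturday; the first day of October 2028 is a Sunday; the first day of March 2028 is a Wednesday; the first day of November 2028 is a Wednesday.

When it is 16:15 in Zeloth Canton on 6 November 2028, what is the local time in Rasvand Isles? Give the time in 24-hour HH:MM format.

1 April 2028 is a Saturday, so the first Sunday is April 2.
1 October 2028 is a Sunday, so Sundays fall on 1, 8, 15, 22, 29; the last is October 29.
6 November 2028 is outside the daylight-saving period (2 April – 29 October), so Zeloth Canton is on standard time, UTC+13:00.
16:15 Zeloth Canton − 13h = 03:15 UTC.
1 March 2028 is a Wednesday, so the first Friday is March 3 and the fourth is March 24.
1 November 2028 is a Wednesday, so the first Sunday is November 5 and the second is November 12.
At the standard offset (UTC+07:00), 03:15 UTC + 7h = 10:15 Rasvand Isles standard time.
The standard-time date in Rasvand Isles, 6 November 2028, lies within the daylight-saving period (24 March – 12 November), so Rasvand Isles is on daylight time, UTC+08:00.
03:15 UTC + 8h = 11:15 Rasvand Isles.

11:15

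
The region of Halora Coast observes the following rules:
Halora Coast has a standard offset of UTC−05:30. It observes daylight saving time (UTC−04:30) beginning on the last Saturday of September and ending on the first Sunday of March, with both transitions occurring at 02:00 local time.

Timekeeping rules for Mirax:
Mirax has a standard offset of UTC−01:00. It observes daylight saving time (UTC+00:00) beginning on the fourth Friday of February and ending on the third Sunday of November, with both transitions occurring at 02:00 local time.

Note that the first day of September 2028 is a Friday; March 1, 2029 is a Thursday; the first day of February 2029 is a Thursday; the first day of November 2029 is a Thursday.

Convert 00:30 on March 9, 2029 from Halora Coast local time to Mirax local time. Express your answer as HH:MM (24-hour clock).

1 September 2028 is a Friday, so Saturdays fall on 2, 9, 16, 23, 30; the last is September 30.
1 March 2029 is a Thursday, so the first Sunday is March 4.
Daylight saving runs 30 September 2028 – 4 March 2029; March 9, 2029 is outside that window, so Halora Coast is on standard time at UTC−05:30.
00:30 Halora Coast + 5h30m = 06:00 UTC.
1 February 2029 is a Thursday, so the first Friday is February 2 and the fourth is February 23.
1 November 2029 is a Thursday, so the first Sunday is November 4 and the third is November 18.
At the standard offset (UTC−01:00), 06:00 UTC − 1h = 05:00 Mirax standard time.
The standard-time date in Mirax, March 9, 2029, lies within the daylight-saving period (23 February – 18 November), so Mirax is on daylight time, UTC+00:00.
06:00 UTC + 0h = 06:00 Mirax.

06:00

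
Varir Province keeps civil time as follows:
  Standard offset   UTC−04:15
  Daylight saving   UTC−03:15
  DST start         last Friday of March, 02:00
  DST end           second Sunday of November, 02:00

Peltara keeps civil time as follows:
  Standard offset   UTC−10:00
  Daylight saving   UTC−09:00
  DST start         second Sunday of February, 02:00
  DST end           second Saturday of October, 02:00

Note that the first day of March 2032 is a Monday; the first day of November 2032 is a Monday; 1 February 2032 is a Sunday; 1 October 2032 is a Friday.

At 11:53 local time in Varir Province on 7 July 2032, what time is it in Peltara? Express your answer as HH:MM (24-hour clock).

1 March 2032 is a Monday, so Fridays fall on 5, 12, 19, 26; the last is March 26.
1 November 2032 is a Monday, so the first Sunday is November 7 and the second is November 14.
7 July 2032 falls between 26 March and 14 November, so daylight saving is in effect and Varir Province is at UTC−03:15.
11:53 Varir Province + 3h15m = 15:08 UTC.
1 February 2032 is a Sunday, so the first Sunday is February 1 and the second is February 8.
1 October 2032 is a Friday, so the first Saturday is October 2 and the second is October 9.
At the standard offset (UTC−10:00), 15:08 UTC − 10h = 05:08 Peltara standard time.
The standard-time date in Peltara, 7 July 2032, lies within the daylight-saving period (8 February – 9 October), so Peltara is on daylight time, UTC−09:00.
15:08 UTC − 9h = 06:08 Peltara.

06:08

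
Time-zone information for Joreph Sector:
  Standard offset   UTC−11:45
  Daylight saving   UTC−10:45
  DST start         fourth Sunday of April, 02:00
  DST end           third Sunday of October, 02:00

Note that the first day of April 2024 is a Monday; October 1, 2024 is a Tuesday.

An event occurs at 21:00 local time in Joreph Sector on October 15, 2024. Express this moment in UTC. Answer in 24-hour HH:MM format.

07:45

1 April 2024 is a Monday, so the first Sunday is April 7 and the fourth is April 28.
1 October 2024 is a Tuesday, so the first Sunday is October 6 and the third is October 20.
October 15, 2024 lies within the daylight-saving period (28 April – 20 October), so Joreph Sector is on daylight time, UTC−10:45.
21:00 local + 10h45m = 07:45 UTC (rolling into the next day, 16 October 2024).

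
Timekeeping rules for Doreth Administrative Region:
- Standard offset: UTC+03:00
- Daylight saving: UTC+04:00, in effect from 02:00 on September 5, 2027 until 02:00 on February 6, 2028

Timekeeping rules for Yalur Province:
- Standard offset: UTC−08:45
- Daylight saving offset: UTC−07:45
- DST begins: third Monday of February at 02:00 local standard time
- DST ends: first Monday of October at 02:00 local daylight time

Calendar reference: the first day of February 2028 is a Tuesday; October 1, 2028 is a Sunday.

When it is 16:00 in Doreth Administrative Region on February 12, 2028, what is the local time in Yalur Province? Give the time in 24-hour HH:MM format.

04:15

February 12, 2028 is outside the daylight-saving period (5 September 2027 – 6 February 2028), so Doreth Administrative Region is on standard time, UTC+03:00.
16:00 Doreth Administrative Region − 3h = 13:00 UTC.
1 February 2028 is a Tuesday, so the first Monday is February 7 and the third is February 21.
1 October 2028 is a Sunday, so the first Monday is October 2.
At the standard offset (UTC−08:45), 13:00 UTC − 8h45m = 04:15 Yalur Province standard time.
The standard-time date in Yalur Province, February 12, 2028, does not fall between 21 February and 2 October, so daylight saving is not in effect and Yalur Province is at UTC−08:45.
13:00 UTC − 8h45m = 04:15 Yalur Province.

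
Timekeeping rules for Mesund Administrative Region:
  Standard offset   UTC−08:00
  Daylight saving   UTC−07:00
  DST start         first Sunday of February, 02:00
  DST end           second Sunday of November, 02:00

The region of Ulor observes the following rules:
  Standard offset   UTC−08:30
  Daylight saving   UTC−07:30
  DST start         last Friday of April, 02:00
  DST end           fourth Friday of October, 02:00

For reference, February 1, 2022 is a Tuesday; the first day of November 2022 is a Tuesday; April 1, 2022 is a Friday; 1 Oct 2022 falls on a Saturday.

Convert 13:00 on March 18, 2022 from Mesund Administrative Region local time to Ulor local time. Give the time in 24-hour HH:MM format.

1 February 2022 is a Tuesday, so the first Sunday is February 6.
1 November 2022 is a Tuesday, so the first Sunday is November 6 and the second is November 13.
Daylight saving runs 6 February – 13 November; March 18, 2022 is inside that window, so Mesund Administrative Region is at UTC−07:00.
13:00 Mesund Administrative Region + 7h = 20:00 UTC.
1 April 2022 is a Friday, so Fridays fall on 1, 8, 15, 22, 29; the last is April 29.
1 October 2022 is a Saturday, so the first Friday is October 7 and the fourth is October 28.
At the standard offset (UTC−08:30), 20:00 UTC − 8h30m = 11:30 Ulor standard time.
The standard-time date in Ulor, March 18, 2022, does not fall between 29 April and 28 October, so daylight saving is not in effect and Ulor is at UTC−08:30.
20:00 UTC − 8h30m = 11:30 Ulor.

11:30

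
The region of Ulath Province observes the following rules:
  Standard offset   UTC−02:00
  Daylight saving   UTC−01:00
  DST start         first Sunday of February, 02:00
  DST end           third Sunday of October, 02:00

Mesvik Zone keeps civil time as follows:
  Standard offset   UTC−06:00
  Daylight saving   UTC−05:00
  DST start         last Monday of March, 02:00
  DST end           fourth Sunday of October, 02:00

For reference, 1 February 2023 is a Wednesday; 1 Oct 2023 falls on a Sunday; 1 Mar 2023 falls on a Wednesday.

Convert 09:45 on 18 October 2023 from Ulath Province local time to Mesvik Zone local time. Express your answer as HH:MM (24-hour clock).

06:45

1 February 2023 is a Wednesday, so the first Sunday is February 5.
1 October 2023 is a Sunday, so the first Sunday is October 1 and the third is October 15.
Daylight saving runs 5 February – 15 October; 18 October 2023 is outside that window, so Ulath Province is on standard time at UTC−02:00.
09:45 Ulath Province + 2h = 11:45 UTC.
1 March 2023 is a Wednesday, so Mondays fall on 6, 13, 20, 27; the last is March 27.
1 October 2023 is a Sunday, so the first Sunday is October 1 and the fourth is October 22.
At the standard offset (UTC−06:00), 11:45 UTC − 6h = 05:45 Mesvik Zone standard time.
The standard-time date in Mesvik Zone, 18 October 2023, lies within the daylight-saving period (27 March – 22 October), so Mesvik Zone is on daylight time, UTC−05:00.
11:45 UTC − 5h = 06:45 Mesvik Zone.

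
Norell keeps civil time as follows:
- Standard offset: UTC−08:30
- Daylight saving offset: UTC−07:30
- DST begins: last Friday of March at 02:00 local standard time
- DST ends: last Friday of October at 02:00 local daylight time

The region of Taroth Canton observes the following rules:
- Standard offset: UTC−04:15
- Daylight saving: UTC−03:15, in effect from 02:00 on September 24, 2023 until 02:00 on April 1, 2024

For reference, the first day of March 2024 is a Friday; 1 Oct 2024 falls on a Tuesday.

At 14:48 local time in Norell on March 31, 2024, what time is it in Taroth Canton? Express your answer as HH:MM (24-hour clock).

19:03

1 March 2024 is a Friday, so Fridays fall on 1, 8, 15, 22, 29; the last is March 29.
1 October 2024 is a Tuesday, so Fridays fall on 4, 11, 18, 25; the last is October 25.
March 31, 2024 lies within the daylight-saving period (29 March – 25 October), so Norell is on daylight time, UTC−07:30.
14:48 Norell + 7h30m = 22:18 UTC.
At the standard offset (UTC−04:15), 22:18 UTC − 4h15m = 18:03 Taroth Canton standard time.
The standard-time date in Taroth Canton, March 31, 2024, lies within the daylight-saving period (24 September 2023 – 1 April 2024), so Taroth Canton is on daylight time, UTC−03:15.
22:18 UTC − 3h15m = 19:03 Taroth Canton.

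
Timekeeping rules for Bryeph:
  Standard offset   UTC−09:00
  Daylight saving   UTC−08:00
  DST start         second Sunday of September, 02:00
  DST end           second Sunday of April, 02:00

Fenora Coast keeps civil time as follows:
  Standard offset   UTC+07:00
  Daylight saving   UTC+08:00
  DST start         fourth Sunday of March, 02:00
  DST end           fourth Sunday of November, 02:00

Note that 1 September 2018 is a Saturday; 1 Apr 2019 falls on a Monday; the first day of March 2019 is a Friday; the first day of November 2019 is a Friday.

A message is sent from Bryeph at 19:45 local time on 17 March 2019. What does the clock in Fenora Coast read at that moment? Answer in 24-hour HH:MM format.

10:45

1 September 2018 is a Saturday, so the first Sunday is September 2 and the second is September 9.
1 April 2019 is a Monday, so the first Sunday is April 7 and the second is April 14.
Daylight saving runs 9 September 2018 – 14 April 2019; 17 March 2019 is inside that window, so Bryeph is at UTC−08:00.
19:45 Bryeph + 8h = 03:45 UTC (rolling into the next day, 18 March 2019).
1 March 2019 is a Friday, so the first Sunday is March 3 and the fourth is March 24.
1 November 2019 is a Friday, so the first Sunday is November 3 and the fourth is November 24.
At the standard offset (UTC+07:00), 03:45 UTC + 7h = 10:45 Fenora Coast standard time.
Daylight saving runs 24 March – 24 November; the standard-time date in Fenora Coast, 18 March 2019, is outside that window, so Fenora Coast is on standard time at UTC+07:00.
03:45 UTC + 7h = 10:45 Fenora Coast.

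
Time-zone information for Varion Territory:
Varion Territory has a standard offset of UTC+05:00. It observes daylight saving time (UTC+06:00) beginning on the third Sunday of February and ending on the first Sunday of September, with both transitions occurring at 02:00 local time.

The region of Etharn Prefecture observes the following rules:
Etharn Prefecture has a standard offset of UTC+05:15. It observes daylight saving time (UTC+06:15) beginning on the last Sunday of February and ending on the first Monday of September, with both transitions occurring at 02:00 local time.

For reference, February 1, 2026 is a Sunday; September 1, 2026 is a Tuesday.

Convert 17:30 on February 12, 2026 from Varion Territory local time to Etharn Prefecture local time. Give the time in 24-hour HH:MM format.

17:45

1 February 2026 is a Sunday, so the first Sunday is February 1 and the third is February 15.
1 September 2026 is a Tuesday, so the first Sunday is September 6.
February 12, 2026 is outside the daylight-saving period (15 February – 6 September), so Varion Territory is on standard time, UTC+05:00.
17:30 Varion Territory − 5h = 12:30 UTC.
1 February 2026 is a Sunday, so Sundays fall on 1, 8, 15, 22; the last is February 22.
1 September 2026 is a Tuesday, so the first Monday is September 7.
At the standard offset (UTC+05:15), 12:30 UTC + 5h15m = 17:45 Etharn Prefecture standard time.
The standard-time date in Etharn Prefecture, February 12, 2026, is outside the daylight-saving period (22 February – 7 September), so Etharn Prefecture is on standard time, UTC+05:15.
12:30 UTC + 5h15m = 17:45 Etharn Prefecture.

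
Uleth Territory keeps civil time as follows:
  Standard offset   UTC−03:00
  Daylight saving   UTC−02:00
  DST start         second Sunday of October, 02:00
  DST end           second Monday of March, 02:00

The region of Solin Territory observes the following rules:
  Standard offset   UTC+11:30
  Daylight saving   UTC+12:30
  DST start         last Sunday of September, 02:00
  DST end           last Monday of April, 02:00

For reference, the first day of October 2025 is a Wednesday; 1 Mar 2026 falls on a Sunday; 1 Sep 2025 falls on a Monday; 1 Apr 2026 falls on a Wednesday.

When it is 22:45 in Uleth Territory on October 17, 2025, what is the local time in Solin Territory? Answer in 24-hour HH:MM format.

13:15

1 October 2025 is a Wednesday, so the first Sunday is October 5 and the second is October 12.
1 March 2026 is a Sunday, so the first Monday is March 2 and the second is March 9.
October 17, 2025 lies within the daylight-saving period (12 October 2025 – 9 March 2026), so Uleth Territory is on daylight time, UTC−02:00.
22:45 Uleth Territory + 2h = 00:45 UTC (rolling into the next day, 18 October 2025).
1 September 2025 is a Monday, so Sundays fall on 7, 14, 21, 28; the last is September 28.
1 April 2026 is a Wednesday, so Mondays fall on 6, 13, 20, 27; the last is April 27.
At the standard offset (UTC+11:30), 00:45 UTC + 11h30m = 12:15 Solin Territory standard time.
Daylight saving runs 28 September 2025 – 27 April 2026; the standard-time date in Solin Territory, October 18, 2025, is inside that window, so Solin Territory is at UTC+12:30.
00:45 UTC + 12h30m = 13:15 Solin Territory.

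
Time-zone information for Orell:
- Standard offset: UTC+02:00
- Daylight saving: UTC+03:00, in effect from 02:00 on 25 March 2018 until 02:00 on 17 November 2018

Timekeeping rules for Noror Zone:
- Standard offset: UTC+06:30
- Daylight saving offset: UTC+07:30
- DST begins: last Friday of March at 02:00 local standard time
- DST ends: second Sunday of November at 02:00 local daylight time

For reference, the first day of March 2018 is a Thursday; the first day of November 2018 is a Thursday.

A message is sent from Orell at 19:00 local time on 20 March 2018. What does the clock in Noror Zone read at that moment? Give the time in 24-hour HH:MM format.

20 March 2018 is outside the daylight-saving period (25 March – 17 November), so Orell is on standard time, UTC+02:00.
19:00 Orell − 2h = 17:00 UTC.
1 March 2018 is a Thursday, so Fridays fall on 2, 9, 16, 23, 30; the last is March 30.
1 November 2018 is a Thursday, so the first Sunday is November 4 and the second is November 11.
At the standard offset (UTC+06:30), 17:00 UTC + 6h30m = 23:30 Noror Zone standard time.
Daylight saving runs 30 March – 11 November; the standard-time date in Noror Zone, 20 March 2018, is outside that window, so Noror Zone is on standard time at UTC+06:30.
17:00 UTC + 6h30m = 23:30 Noror Zone.

23:30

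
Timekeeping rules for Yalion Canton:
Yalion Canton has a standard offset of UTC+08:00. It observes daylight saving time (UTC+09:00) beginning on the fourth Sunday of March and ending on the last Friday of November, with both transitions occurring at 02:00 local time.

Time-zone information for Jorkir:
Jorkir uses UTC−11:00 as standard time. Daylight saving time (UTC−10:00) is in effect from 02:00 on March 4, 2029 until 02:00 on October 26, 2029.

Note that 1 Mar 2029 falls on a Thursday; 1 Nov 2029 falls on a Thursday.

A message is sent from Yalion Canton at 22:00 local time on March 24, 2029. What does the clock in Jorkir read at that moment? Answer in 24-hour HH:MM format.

1 March 2029 is a Thursday, so the first Sunday is March 4 and the fourth is March 25.
1 November 2029 is a Thursday, so Fridays fall on 2, 9, 16, 23, 30; the last is November 30.
Daylight saving runs 25 March – 30 November; March 24, 2029 is outside that window, so Yalion Canton is on standard time at UTC+08:00.
22:00 Yalion Canton − 8h = 14:00 UTC.
At the standard offset (UTC−11:00), 14:00 UTC − 11h = 03:00 Jorkir standard time.
The standard-time date in Jorkir, March 24, 2029, falls between 4 March and 26 October, so daylight saving is in effect and Jorkir is at UTC−10:00.
14:00 UTC − 10h = 04:00 Jorkir.

04:00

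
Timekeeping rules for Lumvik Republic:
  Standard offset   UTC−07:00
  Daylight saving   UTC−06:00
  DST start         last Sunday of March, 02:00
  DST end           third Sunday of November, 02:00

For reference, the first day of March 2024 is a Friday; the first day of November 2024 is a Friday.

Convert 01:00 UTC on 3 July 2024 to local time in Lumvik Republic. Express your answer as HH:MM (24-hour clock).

1 March 2024 is a Friday, so Sundays fall on 3, 10, 17, 24, 31; the last is March 31.
1 November 2024 is a Friday, so the first Sunday is November 3 and the third is November 17.
At the standard offset (UTC−07:00), 01:00 UTC − 7h = 18:00 Lumvik Republic standard time (rolling into the previous day, 2 July 2024).
Daylight saving runs 31 March – 17 November; the standard-time date in Lumvik Republic, 2 July 2024, is inside that window, so Lumvik Republic is at UTC−06:00.
01:00 UTC − 6h = 19:00 local (rolling into the previous day, 2 July 2024).

19:00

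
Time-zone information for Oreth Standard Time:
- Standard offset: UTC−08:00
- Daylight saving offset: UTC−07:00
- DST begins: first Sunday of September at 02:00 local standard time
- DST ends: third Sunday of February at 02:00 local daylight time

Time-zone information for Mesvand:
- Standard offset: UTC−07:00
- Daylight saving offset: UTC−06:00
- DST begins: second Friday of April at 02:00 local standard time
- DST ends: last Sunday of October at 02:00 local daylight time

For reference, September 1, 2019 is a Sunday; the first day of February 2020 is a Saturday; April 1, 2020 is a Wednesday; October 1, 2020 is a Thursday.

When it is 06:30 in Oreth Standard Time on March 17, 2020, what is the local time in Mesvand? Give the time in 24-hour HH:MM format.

1 September 2019 is a Sunday, so the first Sunday is September 1.
1 February 2020 is a Saturday, so the first Sunday is February 2 and the third is February 16.
Daylight saving runs 1 September 2019 – 16 February 2020; March 17, 2020 is outside that window, so Oreth Standard Time is on standard time at UTC−08:00.
06:30 Oreth Standard Time + 8h = 14:30 UTC.
1 April 2020 is a Wednesday, so the first Friday is April 3 and the second is April 10.
1 October 2020 is a Thursday, so Sundays fall on 4, 11, 18, 25; the last is October 25.
At the standard offset (UTC−07:00), 14:30 UTC − 7h = 07:30 Mesvand standard time.
The standard-time date in Mesvand, March 17, 2020, is outside the daylight-saving period (10 April – 25 October), so Mesvand is on standard time, UTC−07:00.
14:30 UTC − 7h = 07:30 Mesvand.

07:30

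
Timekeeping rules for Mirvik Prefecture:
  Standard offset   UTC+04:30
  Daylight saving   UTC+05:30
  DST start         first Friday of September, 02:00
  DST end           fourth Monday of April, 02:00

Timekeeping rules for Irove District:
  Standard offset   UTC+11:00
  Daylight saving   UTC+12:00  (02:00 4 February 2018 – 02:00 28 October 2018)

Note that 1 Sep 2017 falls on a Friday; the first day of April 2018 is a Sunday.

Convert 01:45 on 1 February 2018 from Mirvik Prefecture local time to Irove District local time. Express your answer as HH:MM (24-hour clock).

1 September 2017 is a Friday, so the first Friday is September 1.
1 April 2018 is a Sunday, so the first Monday is April 2 and the fourth is April 23.
Daylight saving runs 1 September 2017 – 23 April 2018; 1 February 2018 is inside that window, so Mirvik Prefecture is at UTC+05:30.
01:45 Mirvik Prefecture − 5h30m = 20:15 UTC (rolling into the previous day, 31 January 2018).
At the standard offset (UTC+11:00), 20:15 UTC + 11h = 07:15 Irove District standard time (rolling into the next day, 1 February 2018).
The standard-time date in Irove District, 1 February 2018, is outside the daylight-saving period (4 February – 28 October), so Irove District is on standard time, UTC+11:00.
20:15 UTC + 11h = 07:15 Irove District (rolling into the next day, 1 February 2018).

07:15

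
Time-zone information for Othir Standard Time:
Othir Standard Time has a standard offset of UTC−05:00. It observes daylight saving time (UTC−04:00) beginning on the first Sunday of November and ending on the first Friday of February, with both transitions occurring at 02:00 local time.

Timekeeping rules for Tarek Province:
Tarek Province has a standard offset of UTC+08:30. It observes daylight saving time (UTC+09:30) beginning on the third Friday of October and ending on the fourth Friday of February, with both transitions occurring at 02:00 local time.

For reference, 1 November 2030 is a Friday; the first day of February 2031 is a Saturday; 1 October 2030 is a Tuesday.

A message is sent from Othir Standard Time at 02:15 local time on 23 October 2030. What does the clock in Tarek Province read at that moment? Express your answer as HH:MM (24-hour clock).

16:45

1 November 2030 is a Friday, so the first Sunday is November 3.
1 February 2031 is a Saturday, so the first Friday is February 7.
23 October 2030 is outside the daylight-saving period (3 November 2030 – 7 February 2031), so Othir Standard Time is on standard time, UTC−05:00.
02:15 Othir Standard Time + 5h = 07:15 UTC.
1 October 2030 is a Tuesday, so the first Friday is October 4 and the third is October 18.
1 February 2031 is a Saturday, so the first Friday is February 7 and the fourth is February 28.
At the standard offset (UTC+08:30), 07:15 UTC + 8h30m = 15:45 Tarek Province standard time.
Daylight saving runs 18 October 2030 – 28 February 2031; the standard-time date in Tarek Province, 23 October 2030, is inside that window, so Tarek Province is at UTC+09:30.
07:15 UTC + 9h30m = 16:45 Tarek Province.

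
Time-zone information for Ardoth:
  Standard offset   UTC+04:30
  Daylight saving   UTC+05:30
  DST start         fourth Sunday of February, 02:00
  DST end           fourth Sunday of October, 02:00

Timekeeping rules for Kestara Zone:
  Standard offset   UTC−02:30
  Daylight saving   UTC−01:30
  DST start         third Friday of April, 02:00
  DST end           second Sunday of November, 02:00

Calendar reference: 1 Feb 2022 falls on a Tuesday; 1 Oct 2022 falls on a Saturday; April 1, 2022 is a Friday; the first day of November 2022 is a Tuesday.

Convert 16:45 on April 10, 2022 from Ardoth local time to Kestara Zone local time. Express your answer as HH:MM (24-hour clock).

1 February 2022 is a Tuesday, so the first Sunday is February 6 and the fourth is February 27.
1 October 2022 is a Saturday, so the first Sunday is October 2 and the fourth is October 23.
April 10, 2022 lies within the daylight-saving period (27 February – 23 October), so Ardoth is on daylight time, UTC+05:30.
16:45 Ardoth − 5h30m = 11:15 UTC.
1 April 2022 is a Friday, so the first Friday is April 1 and the third is April 15.
1 November 2022 is a Tuesday, so the first Sunday is November 6 and the second is November 13.
At the standard offset (UTC−02:30), 11:15 UTC − 2h30m = 08:45 Kestara Zone standard time.
Daylight saving runs 15 April – 13 November; the standard-time date in Kestara Zone, April 10, 2022, is outside that window, so Kestara Zone is on standard time at UTC−02:30.
11:15 UTC − 2h30m = 08:45 Kestara Zone.

08:45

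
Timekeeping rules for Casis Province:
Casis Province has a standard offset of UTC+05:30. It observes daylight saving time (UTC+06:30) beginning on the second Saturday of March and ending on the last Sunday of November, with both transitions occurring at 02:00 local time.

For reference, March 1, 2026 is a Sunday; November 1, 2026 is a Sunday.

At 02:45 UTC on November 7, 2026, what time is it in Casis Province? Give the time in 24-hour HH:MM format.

09:15

1 March 2026 is a Sunday, so the first Saturday is March 7 and the second is March 14.
1 November 2026 is a Sunday, so Sundays fall on 1, 8, 15, 22, 29; the last is November 29.
At the standard offset (UTC+05:30), 02:45 UTC + 5h30m = 08:15 Casis Province standard time.
The standard-time date in Casis Province, November 7, 2026, lies within the daylight-saving period (14 March – 29 November), so Casis Province is on daylight time, UTC+06:30.
02:45 UTC + 6h30m = 09:15 local.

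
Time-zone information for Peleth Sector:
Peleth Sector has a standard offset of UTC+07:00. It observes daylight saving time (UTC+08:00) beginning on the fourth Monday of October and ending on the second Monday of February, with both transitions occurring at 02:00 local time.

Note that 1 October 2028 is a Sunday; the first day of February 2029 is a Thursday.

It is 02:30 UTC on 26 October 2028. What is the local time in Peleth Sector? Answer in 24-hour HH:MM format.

1 October 2028 is a Sunday, so the first Monday is October 2 and the fourth is October 23.
1 February 2029 is a Thursday, so the first Monday is February 5 and the second is February 12.
At the standard offset (UTC+07:00), 02:30 UTC + 7h = 09:30 Peleth Sector standard time.
Daylight saving runs 23 October 2028 – 12 February 2029; the standard-time date in Peleth Sector, 26 October 2028, is inside that window, so Peleth Sector is at UTC+08:00.
02:30 UTC + 8h = 10:30 local.

10:30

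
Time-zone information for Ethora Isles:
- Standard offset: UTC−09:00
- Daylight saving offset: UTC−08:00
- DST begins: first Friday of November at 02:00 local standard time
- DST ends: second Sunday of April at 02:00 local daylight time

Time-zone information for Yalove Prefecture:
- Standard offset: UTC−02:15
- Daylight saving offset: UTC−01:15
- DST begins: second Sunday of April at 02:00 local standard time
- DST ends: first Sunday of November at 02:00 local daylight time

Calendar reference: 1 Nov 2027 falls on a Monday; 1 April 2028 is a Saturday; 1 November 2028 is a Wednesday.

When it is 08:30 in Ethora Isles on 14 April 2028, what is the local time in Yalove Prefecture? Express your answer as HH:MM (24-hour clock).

1 November 2027 is a Monday, so the first Friday is November 5.
1 April 2028 is a Saturday, so the first Sunday is April 2 and the second is April 9.
14 April 2028 is outside the daylight-saving period (5 November 2027 – 9 April 2028), so Ethora Isles is on standard time, UTC−09:00.
08:30 Ethora Isles + 9h = 17:30 UTC.
1 April 2028 is a Saturday, so the first Sunday is April 2 and the second is April 9.
1 November 2028 is a Wednesday, so the first Sunday is November 5.
At the standard offset (UTC−02:15), 17:30 UTC − 2h15m = 15:15 Yalove Prefecture standard time.
The standard-time date in Yalove Prefecture, 14 April 2028, lies within the daylight-saving period (9 April – 5 November), so Yalove Prefecture is on daylight time, UTC−01:15.
17:30 UTC − 1h15m = 16:15 Yalove Prefecture.

16:15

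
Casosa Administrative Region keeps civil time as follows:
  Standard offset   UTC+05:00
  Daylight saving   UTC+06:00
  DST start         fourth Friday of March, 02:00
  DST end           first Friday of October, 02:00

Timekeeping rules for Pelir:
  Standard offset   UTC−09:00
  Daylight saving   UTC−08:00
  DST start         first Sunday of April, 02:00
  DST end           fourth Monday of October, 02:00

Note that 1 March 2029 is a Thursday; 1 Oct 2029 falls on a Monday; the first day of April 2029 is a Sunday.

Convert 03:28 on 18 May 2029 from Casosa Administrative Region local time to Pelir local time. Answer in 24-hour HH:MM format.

13:28

1 March 2029 is a Thursday, so the first Friday is March 2 and the fourth is March 23.
1 October 2029 is a Monday, so the first Friday is October 5.
Daylight saving runs 23 March – 5 October; 18 May 2029 is inside that window, so Casosa Administrative Region is at UTC+06:00.
03:28 Casosa Administrative Region − 6h = 21:28 UTC (rolling into the previous day, 17 May 2029).
1 April 2029 is a Sunday, so the first Sunday is April 1.
1 October 2029 is a Monday, so the first Monday is October 1 and the fourth is October 22.
At the standard offset (UTC−09:00), 21:28 UTC − 9h = 12:28 Pelir standard time.
Daylight saving runs 1 April – 22 October; the standard-time date in Pelir, 17 May 2029, is inside that window, so Pelir is at UTC−08:00.
21:28 UTC − 8h = 13:28 Pelir.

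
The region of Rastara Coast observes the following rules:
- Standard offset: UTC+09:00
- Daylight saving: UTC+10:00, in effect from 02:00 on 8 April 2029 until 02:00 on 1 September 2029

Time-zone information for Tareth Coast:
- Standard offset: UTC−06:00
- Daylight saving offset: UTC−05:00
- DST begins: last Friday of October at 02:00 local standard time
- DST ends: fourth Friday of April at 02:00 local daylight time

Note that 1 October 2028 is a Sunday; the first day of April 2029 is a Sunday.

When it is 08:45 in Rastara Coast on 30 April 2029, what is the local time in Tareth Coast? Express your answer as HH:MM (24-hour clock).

30 April 2029 falls between 8 April and 1 September, so daylight saving is in effect and Rastara Coast is at UTC+10:00.
08:45 Rastara Coast − 10h = 22:45 UTC (rolling into the previous day, 29 April 2029).
1 October 2028 is a Sunday, so Fridays fall on 6, 13, 20, 27; the last is October 27.
1 April 2029 is a Sunday, so the first Friday is April 6 and the fourth is April 27.
At the standard offset (UTC−06:00), 22:45 UTC − 6h = 16:45 Tareth Coast standard time.
The standard-time date in Tareth Coast, 29 April 2029, is outside the daylight-saving period (27 October 2028 – 27 April 2029), so Tareth Coast is on standard time, UTC−06:00.
22:45 UTC − 6h = 16:45 Tareth Coast.

16:45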